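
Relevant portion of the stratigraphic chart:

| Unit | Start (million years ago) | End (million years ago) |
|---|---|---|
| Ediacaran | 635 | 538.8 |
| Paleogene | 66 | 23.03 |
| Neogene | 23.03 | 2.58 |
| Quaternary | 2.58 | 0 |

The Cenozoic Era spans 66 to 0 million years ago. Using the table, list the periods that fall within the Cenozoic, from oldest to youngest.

Periods with both bounds inside 66–0 Ma: Paleogene (66–23.03), Neogene (23.03–2.58), Quaternary (2.58–0).

Paleogene, Neogene, Quaternary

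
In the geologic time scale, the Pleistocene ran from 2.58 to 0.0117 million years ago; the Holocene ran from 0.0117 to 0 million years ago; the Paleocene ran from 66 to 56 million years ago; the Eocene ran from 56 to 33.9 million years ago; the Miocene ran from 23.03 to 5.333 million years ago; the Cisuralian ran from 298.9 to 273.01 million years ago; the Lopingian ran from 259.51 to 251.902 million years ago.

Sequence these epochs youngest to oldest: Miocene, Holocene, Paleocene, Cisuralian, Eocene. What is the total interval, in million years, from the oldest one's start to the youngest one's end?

Holocene, Miocene, Eocene, Paleocene, Cisuralian; total span 298.9 Myr

Start ages (Ma): Cisuralian 298.9, Paleocene 66, Eocene 56, Miocene 23.03, Holocene 0.0117.
Ordered youngest to oldest: Holocene, Miocene, Eocene, Paleocene, Cisuralian.
Span = 298.9 − 0 = 298.9 Myr.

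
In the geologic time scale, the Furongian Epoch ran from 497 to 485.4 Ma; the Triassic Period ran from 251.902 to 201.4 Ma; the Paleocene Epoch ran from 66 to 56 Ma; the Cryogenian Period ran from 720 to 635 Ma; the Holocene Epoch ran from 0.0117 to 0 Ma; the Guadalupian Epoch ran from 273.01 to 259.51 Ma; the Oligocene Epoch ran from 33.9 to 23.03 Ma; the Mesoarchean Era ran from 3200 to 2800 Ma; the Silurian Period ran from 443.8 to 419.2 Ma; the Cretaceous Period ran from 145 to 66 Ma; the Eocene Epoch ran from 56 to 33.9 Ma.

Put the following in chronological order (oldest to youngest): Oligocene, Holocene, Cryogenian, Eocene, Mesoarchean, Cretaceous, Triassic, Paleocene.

Sorting by start age (descending Ma, since larger Ma = older): Mesoarchean start 3200, Cryogenian start 720, Triassic start 251.902, Cretaceous start 145, Paleocene start 66, Eocene start 56, Oligocene start 33.9, Holocene start 0.0117.

Mesoarchean, Cryogenian, Triassic, Cretaceous, Paleocene, Eocene, Oligocene, Holocene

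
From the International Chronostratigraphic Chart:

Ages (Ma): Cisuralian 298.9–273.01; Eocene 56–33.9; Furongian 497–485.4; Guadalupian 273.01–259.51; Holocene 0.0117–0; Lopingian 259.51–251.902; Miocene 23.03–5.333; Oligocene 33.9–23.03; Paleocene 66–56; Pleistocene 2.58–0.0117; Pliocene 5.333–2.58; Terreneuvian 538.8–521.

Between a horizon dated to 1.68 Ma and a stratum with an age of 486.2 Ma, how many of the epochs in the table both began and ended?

8

486.2 Ma sits inside the Furongian (497–485.4) and 1.68 Ma inside the Pleistocene (2.58–0.0117); neither of those is wholly between the two dates.
The listed epochs lying completely between them are Cisuralian, Guadalupian, Lopingian, Paleocene, Eocene, Oligocene, Miocene, Pliocene — 8 in all.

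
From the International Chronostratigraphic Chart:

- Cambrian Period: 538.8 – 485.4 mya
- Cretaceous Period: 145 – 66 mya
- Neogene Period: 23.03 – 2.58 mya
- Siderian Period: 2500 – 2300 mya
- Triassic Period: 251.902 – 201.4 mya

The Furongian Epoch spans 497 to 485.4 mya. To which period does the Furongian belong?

Cambrian

The Furongian (497–485.4 Ma) lies entirely within 538.8–485.4 Ma, the Cambrian Period.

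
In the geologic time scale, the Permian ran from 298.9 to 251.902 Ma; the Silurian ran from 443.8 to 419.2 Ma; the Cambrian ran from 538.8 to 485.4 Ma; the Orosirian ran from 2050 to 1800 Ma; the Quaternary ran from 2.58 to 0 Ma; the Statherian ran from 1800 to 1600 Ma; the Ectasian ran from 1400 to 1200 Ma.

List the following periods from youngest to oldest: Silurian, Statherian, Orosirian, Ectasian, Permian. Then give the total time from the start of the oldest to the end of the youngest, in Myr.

Permian → Silurian → Ectasian → Statherian → Orosirian; total span 1798.098 Myr

From the excerpt: Silurian 443.8–419.2; Statherian 1800–1600; Orosirian 2050–1800; Ectasian 1400–1200; Permian 298.9–251.902 (Ma).
Larger Ma is earlier, so the oldest is Orosirian and the youngest is Permian; youngest to oldest: Permian, Silurian, Ectasian, Statherian, Orosirian.
Oldest start 2050 minus youngest end 251.902 gives 1798.098 Myr overall.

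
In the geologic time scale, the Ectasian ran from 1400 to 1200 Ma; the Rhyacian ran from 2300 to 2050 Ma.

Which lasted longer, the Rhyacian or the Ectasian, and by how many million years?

Rhyacian: 2300 − 2050 = 250 Myr.
Ectasian: 1400 − 1200 = 200 Myr.
Difference: 250 − 200 = 50 Myr, so the Rhyacian was longer.

Rhyacian, by 50 million years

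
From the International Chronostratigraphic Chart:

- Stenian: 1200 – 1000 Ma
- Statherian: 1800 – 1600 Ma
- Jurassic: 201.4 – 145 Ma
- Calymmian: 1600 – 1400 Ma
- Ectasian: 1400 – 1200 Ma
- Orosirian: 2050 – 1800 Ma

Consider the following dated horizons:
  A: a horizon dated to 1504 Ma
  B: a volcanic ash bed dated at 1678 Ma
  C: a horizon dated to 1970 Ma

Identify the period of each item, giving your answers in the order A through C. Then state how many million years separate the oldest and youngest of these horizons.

Match each age against the start–end ranges in the excerpt: A = 1504 Ma → Calymmian (1600–1400); B = 1678 Ma → Statherian (1800–1600); C = 1970 Ma → Orosirian (2050–1800).
The largest age is 1970 Ma and the smallest is 1504 Ma; their difference is 466 Myr.

A — Calymmian; B — Statherian; C — Orosirian; span 466 million years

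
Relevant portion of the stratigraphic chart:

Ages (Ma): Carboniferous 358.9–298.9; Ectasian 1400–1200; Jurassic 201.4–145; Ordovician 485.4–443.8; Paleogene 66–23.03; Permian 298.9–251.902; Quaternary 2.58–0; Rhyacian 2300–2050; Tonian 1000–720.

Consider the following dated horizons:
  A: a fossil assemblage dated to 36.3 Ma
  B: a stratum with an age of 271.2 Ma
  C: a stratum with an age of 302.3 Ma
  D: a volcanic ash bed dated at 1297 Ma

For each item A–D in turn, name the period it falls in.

A — Paleogene; B — Permian; C — Carboniferous; D — Ectasian

A: 36.3 Ma lies in 66–23.03 Ma, so Paleogene.
B: 271.2 Ma lies in 298.9–251.902 Ma, so Permian.
C: 302.3 Ma lies in 358.9–298.9 Ma, so Carboniferous.
D: 1297 Ma lies in 1400–1200 Ma, so Ectasian.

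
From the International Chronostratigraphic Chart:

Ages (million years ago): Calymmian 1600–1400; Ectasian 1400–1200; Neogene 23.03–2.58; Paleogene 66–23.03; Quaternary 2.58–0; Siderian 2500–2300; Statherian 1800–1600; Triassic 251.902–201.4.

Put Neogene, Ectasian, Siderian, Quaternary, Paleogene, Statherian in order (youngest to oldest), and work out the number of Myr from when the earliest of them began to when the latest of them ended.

Quaternary → Neogene → Paleogene → Ectasian → Statherian → Siderian; total span 2500 Myr

Start ages (Ma): Siderian 2500, Statherian 1800, Ectasian 1400, Paleogene 66, Neogene 23.03, Quaternary 2.58.
Ordered youngest to oldest: Quaternary, Neogene, Paleogene, Ectasian, Statherian, Siderian.
Span = 2500 − 0 = 2500 Myr.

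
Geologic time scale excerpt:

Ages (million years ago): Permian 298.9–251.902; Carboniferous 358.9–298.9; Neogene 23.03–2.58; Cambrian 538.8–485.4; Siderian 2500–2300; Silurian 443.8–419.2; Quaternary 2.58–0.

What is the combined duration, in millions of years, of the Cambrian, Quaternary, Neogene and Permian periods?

Each duration: Cambrian = 53.4; Quaternary = 2.58; Neogene = 20.45; Permian = 46.998.
Sum: 53.4 + 2.58 + 20.45 + 46.998 = 123.428 Myr.

123.428 million years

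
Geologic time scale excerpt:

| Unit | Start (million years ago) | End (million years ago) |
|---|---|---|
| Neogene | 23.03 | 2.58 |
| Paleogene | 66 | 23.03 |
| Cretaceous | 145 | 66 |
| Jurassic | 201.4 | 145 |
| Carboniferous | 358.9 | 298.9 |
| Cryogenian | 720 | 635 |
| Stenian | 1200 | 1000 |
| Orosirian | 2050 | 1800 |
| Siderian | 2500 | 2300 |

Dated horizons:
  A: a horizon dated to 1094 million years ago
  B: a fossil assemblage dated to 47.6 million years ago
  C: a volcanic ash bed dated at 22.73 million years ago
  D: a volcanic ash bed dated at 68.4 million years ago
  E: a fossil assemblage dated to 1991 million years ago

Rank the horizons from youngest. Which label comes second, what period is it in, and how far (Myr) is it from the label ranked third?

B, in the Paleogene; 20.8 million years to D

Sorted youngest-first by Ma: C (22.73), B (47.6), D (68.4), A (1094), E (1991).
The second youngest is B at 47.6 Ma, which lies in 66–23.03 Ma: the Paleogene.
The third youngest is D at 68.4 Ma; separation = |47.6 − 68.4| = 20.8 Myr.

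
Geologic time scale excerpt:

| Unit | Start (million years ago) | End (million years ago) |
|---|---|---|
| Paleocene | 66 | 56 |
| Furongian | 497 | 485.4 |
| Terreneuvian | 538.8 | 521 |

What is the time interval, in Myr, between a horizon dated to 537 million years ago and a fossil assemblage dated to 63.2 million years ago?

537 − 63.2 = 473.8 million years.

473.8 million years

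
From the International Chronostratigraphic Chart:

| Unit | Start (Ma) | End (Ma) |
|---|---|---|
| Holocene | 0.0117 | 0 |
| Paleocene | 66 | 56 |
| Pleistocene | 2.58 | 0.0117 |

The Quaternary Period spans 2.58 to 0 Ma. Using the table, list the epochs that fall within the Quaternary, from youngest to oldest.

Epochs with both bounds inside 2.58–0 Ma: Holocene (0.0117–0), Pleistocene (2.58–0.0117).

Holocene, Pleistocene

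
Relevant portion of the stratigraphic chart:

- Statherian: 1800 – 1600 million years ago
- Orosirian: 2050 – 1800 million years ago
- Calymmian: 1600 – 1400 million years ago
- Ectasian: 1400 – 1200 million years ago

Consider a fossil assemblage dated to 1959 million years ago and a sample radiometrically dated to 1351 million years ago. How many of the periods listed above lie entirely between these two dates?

The older date is 1959 Ma and the younger is 1351 Ma.
Periods with start < 1959 and end > 1351 Ma: Statherian (1800–1600), Calymmian (1600–1400).
That is 2 complete periods.

2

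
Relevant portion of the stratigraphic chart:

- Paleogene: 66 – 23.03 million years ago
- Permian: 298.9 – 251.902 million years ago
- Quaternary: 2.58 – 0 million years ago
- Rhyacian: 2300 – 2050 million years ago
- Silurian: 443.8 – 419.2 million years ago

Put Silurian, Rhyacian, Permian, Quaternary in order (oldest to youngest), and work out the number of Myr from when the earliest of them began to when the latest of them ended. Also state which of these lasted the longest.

Rhyacian, Silurian, Permian, Quaternary; total span 2300 Myr; longest is Rhyacian

Start ages (Ma): Rhyacian 2300, Silurian 443.8, Permian 298.9, Quaternary 2.58.
Ordered oldest to youngest: Rhyacian, Silurian, Permian, Quaternary.
Span = 2300 − 0 = 2300 Myr.
Durations: Rhyacian 250, Silurian 24.6, Quaternary 2.58, Permian 46.998 → longest is Rhyacian (250 Myr).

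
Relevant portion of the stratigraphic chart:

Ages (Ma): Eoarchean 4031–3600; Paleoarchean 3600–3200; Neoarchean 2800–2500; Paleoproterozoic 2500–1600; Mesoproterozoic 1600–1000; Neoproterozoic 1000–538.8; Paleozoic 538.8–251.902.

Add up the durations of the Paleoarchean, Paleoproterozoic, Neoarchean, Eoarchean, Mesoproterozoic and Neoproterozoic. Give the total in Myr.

3092.2 million years

Duration is start − end for each: (3600 − 3200) + (2500 − 1600) + (2800 − 2500) + (4031 − 3600) + (1600 − 1000) + (1000 − 538.8).
That is 400 + 900 + 300 + 431 + 600 + 461.2, which totals 3092.2 million years.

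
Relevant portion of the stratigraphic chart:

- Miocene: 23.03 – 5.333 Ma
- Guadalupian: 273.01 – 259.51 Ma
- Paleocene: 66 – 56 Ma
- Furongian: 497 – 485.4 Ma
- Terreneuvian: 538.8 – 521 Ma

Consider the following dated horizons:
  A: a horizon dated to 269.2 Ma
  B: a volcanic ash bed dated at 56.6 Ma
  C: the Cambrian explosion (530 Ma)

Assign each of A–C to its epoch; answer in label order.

Match each age against the start–end ranges in the excerpt: A = 269.2 Ma → Guadalupian (273.01–259.51); B = 56.6 Ma → Paleocene (66–56); C = 530 Ma → Terreneuvian (538.8–521).

A — Guadalupian; B — Paleocene; C — Terreneuvian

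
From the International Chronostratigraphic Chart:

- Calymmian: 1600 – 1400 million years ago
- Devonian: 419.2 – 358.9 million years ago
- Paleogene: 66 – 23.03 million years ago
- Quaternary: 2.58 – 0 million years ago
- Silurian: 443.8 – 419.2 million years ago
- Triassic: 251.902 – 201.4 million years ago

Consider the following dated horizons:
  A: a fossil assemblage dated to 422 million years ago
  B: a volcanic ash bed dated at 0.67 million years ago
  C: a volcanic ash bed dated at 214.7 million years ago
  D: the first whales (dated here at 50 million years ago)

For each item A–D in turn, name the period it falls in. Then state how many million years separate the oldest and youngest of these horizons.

A — Silurian; B — Quaternary; C — Triassic; D — Paleogene; span 421.33 million years

Match each age against the start–end ranges in the excerpt: A = 422 Ma → Silurian (443.8–419.2); B = 0.67 Ma → Quaternary (2.58–0); C = 214.7 Ma → Triassic (251.902–201.4); D = 50 Ma → Paleogene (66–23.03).
The largest age is 422 Ma and the smallest is 0.67 Ma; their difference is 421.33 Myr.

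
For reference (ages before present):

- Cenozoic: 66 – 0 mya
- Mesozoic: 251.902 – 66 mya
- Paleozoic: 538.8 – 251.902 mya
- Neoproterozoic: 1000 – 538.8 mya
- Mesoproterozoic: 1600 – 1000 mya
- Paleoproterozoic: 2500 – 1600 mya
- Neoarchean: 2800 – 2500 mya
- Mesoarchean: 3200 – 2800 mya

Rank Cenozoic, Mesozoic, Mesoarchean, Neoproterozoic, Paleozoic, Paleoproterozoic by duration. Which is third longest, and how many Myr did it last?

Start − end for each: Cenozoic 66 − 0 = 66; Mesozoic 251.902 − 66 = 185.902; Mesoarchean 3200 − 2800 = 400; Neoproterozoic 1000 − 538.8 = 461.2; Paleozoic 538.8 − 251.902 = 286.898; Paleoproterozoic 2500 − 1600 = 900.
Ranking these from longest: Paleoproterozoic > Neoproterozoic > Mesoarchean > Paleozoic > Mesozoic > Cenozoic.
Position 3 in that ranking is Mesoarchean, which lasted 400 Myr.

Mesoarchean, 400 million years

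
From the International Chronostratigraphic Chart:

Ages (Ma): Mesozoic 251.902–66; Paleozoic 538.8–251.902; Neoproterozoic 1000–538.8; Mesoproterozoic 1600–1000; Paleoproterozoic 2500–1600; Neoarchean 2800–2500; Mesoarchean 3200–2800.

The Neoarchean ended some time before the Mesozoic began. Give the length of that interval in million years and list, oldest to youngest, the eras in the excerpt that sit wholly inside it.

End of Neoarchean = 2500 Ma; start of Mesozoic = 251.902 Ma.
Gap = 2500 − 251.902 = 2248.098 Myr.
Eras wholly inside 2500–251.902 Ma: Paleoproterozoic (2500–1600), Mesoproterozoic (1600–1000), Neoproterozoic (1000–538.8), Paleozoic (538.8–251.902).

2248.098 million years; Paleoproterozoic, Mesoproterozoic, Neoproterozoic, Paleozoic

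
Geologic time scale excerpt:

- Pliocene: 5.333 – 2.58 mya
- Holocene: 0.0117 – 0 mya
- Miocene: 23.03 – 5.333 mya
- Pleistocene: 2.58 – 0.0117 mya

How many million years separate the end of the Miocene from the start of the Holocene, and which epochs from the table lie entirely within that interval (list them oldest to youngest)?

5.3213 million years; Pliocene, Pleistocene

End of Miocene = 5.333 Ma; start of Holocene = 0.0117 Ma.
Gap = 5.333 − 0.0117 = 5.3213 Myr.
Epochs wholly inside 5.333–0.0117 Ma: Pliocene (5.333–2.58), Pleistocene (2.58–0.0117).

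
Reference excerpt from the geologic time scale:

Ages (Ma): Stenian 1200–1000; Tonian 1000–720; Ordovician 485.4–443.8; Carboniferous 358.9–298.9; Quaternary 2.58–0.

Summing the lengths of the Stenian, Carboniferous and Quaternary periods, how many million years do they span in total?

Each duration: Stenian = 200; Carboniferous = 60; Quaternary = 2.58.
Sum: 200 + 60 + 2.58 = 262.58 Myr.

262.58 million years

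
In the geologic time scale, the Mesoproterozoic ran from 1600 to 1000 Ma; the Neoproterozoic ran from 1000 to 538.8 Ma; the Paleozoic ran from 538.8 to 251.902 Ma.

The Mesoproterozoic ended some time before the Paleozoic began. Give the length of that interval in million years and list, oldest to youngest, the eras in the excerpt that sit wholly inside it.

461.2 million years; Neoproterozoic

The Mesoproterozoic closes at 1000 Ma and the Paleozoic opens at 538.8 Ma, so the interval is 1000 − 538.8 = 461.2 Myr.
An era fits inside if it starts at or after 1000 Ma and ends at or before 538.8 Ma; oldest first that gives Neoproterozoic.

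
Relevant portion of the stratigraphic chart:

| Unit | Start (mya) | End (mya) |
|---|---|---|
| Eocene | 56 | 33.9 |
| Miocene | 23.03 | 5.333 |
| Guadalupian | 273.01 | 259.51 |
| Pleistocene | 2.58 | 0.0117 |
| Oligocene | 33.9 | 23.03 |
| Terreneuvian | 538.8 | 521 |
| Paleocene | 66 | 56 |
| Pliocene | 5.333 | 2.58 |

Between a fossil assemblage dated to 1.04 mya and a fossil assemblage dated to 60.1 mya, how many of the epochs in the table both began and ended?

60.1 Ma sits inside the Paleocene (66–56) and 1.04 Ma inside the Pleistocene (2.58–0.0117); neither of those is wholly between the two dates.
The listed epochs lying completely between them are Eocene, Oligocene, Miocene, Pliocene — 4 in all.

4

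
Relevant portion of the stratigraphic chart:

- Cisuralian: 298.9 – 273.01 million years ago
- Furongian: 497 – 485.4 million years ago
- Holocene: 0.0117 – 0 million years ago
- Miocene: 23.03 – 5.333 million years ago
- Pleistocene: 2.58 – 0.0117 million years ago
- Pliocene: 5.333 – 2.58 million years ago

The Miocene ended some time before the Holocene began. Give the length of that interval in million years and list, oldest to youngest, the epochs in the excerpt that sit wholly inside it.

5.3213 million years; Pliocene, Pleistocene

End of Miocene = 5.333 Ma; start of Holocene = 0.0117 Ma.
Gap = 5.333 − 0.0117 = 5.3213 Myr.
Epochs wholly inside 5.333–0.0117 Ma: Pliocene (5.333–2.58), Pleistocene (2.58–0.0117).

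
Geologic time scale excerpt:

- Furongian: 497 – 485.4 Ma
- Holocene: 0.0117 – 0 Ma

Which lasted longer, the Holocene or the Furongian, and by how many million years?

Furongian, by 11.5883 million years

Holocene: 0.0117 − 0 = 0.0117 Myr.
Furongian: 497 − 485.4 = 11.6 Myr.
Difference: 11.6 − 0.0117 = 11.5883 Myr, so the Furongian was longer.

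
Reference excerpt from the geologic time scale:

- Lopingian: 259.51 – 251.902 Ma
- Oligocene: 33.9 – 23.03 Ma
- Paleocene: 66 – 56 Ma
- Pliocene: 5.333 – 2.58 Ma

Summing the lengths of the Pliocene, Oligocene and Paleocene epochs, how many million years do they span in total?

Duration is start − end for each: (5.333 − 2.58) + (33.9 − 23.03) + (66 − 56).
That is 2.753 + 10.87 + 10, which totals 23.623 million years.

23.623 million years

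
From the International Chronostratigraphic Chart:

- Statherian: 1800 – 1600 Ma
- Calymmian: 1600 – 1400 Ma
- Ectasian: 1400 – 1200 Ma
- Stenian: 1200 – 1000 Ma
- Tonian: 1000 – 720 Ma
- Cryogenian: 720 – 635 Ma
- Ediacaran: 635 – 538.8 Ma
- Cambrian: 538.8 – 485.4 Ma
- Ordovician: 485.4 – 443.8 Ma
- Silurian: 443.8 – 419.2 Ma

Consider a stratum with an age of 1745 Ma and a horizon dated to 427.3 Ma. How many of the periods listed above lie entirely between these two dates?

8

The older date is 1745 Ma and the younger is 427.3 Ma.
Periods with start < 1745 and end > 427.3 Ma: Calymmian (1600–1400), Ectasian (1400–1200), Stenian (1200–1000), Tonian (1000–720), Cryogenian (720–635), Ediacaran (635–538.8), Cambrian (538.8–485.4), Ordovician (485.4–443.8).
That is 8 complete periods.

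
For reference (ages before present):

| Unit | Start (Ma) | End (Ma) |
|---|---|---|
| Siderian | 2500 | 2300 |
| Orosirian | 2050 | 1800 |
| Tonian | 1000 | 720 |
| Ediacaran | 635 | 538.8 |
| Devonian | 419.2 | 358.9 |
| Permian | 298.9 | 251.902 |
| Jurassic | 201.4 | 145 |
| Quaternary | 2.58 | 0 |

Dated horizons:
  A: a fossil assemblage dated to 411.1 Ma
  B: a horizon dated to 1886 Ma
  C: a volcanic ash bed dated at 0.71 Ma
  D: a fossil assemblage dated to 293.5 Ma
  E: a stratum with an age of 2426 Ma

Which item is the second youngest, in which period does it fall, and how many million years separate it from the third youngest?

Smaller Ma means younger, so youngest first: C 0.71 < D 293.5 < A 411.1 < B 1886 < E 2426.
Counting 2 along gives D (293.5 Ma); the excerpt puts that inside the Permian, 298.9–251.902 Ma.
Next in line is A (411.1 Ma), and 411.1 − 293.5 = 117.6 Myr.

D, in the Permian; 117.6 million years to A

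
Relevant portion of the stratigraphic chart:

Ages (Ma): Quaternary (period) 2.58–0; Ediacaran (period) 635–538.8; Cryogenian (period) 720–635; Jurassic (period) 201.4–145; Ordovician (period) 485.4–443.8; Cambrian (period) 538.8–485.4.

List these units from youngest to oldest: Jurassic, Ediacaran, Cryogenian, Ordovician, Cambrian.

Jurassic, Ordovician, Cambrian, Ediacaran, Cryogenian

Sorting by start age (ascending Ma, since larger Ma = older): Jurassic began 201.4, Ordovician began 485.4, Cambrian began 538.8, Ediacaran began 635, Cryogenian began 720.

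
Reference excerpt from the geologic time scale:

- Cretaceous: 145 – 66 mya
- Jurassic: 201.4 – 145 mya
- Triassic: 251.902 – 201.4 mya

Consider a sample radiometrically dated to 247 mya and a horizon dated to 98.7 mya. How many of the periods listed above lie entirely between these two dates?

1

247 Ma sits inside the Triassic (251.902–201.4) and 98.7 Ma inside the Cretaceous (145–66); neither of those is wholly between the two dates.
The listed periods lying completely between them are Jurassic — 1 in all.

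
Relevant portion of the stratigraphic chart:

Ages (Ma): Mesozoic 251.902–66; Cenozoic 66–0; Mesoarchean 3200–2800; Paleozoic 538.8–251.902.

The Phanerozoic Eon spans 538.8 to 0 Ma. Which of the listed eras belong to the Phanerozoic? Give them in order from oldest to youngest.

Eras with both bounds inside 538.8–0 Ma: Paleozoic (538.8–251.902), Mesozoic (251.902–66), Cenozoic (66–0).

Paleozoic, Mesozoic, Cenozoic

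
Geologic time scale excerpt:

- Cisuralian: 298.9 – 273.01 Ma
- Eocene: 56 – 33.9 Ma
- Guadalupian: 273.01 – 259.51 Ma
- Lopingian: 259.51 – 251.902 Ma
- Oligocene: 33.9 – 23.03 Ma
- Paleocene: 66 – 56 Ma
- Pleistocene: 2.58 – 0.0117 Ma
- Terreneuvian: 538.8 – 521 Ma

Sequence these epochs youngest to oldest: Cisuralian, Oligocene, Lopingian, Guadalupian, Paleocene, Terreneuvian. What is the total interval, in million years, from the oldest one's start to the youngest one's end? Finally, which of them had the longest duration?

From the excerpt: Cisuralian 298.9–273.01; Oligocene 33.9–23.03; Lopingian 259.51–251.902; Guadalupian 273.01–259.51; Paleocene 66–56; Terreneuvian 538.8–521 (Ma).
Larger Ma is earlier, so the oldest is Terreneuvian and the youngest is Oligocene; youngest to oldest: Oligocene, Paleocene, Lopingian, Guadalupian, Cisuralian, Terreneuvian.
Oldest start 538.8 minus youngest end 23.03 gives 515.77 Myr overall.
Individual lengths (start − end): Guadalupian 13.5; Lopingian 7.608; Cisuralian 25.89; Paleocene 10; Terreneuvian 17.8; Oligocene 10.87. The largest is Cisuralian at 25.89 Myr.

Oligocene, Paleocene, Lopingian, Guadalupian, Cisuralian, Terreneuvian; total span 515.77 Myr; longest is Cisuralian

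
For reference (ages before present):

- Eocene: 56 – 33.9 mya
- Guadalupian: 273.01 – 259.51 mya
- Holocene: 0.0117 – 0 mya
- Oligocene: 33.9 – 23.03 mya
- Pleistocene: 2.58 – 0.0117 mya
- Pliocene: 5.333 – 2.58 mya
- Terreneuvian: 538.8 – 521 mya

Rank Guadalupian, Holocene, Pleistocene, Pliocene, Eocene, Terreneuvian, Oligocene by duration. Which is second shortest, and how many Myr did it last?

Start − end for each: Guadalupian 273.01 − 259.51 = 13.5; Holocene 0.0117 − 0 = 0.0117; Pleistocene 2.58 − 0.0117 = 2.5683; Pliocene 5.333 − 2.58 = 2.753; Eocene 56 − 33.9 = 22.1; Terreneuvian 538.8 − 521 = 17.8; Oligocene 33.9 − 23.03 = 10.87.
Ranking these from shortest: Holocene < Pleistocene < Pliocene < Oligocene < Guadalupian < Terreneuvian < Eocene.
Position 2 in that ranking is Pleistocene, which lasted 2.5683 Myr.

Pleistocene, 2.5683 million years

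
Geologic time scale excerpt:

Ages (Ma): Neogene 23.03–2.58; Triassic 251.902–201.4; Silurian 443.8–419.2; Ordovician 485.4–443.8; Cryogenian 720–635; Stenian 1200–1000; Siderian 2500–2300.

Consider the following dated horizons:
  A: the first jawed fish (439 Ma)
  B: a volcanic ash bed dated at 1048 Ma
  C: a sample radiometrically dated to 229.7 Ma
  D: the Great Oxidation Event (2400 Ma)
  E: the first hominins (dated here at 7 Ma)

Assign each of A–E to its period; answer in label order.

A — Silurian; B — Stenian; C — Triassic; D — Siderian; E — Neogene

A: 439 Ma lies in 443.8–419.2 Ma, so Silurian.
B: 1048 Ma lies in 1200–1000 Ma, so Stenian.
C: 229.7 Ma lies in 251.902–201.4 Ma, so Triassic.
D: 2400 Ma lies in 2500–2300 Ma, so Siderian.
E: 7 Ma lies in 23.03–2.58 Ma, so Neogene.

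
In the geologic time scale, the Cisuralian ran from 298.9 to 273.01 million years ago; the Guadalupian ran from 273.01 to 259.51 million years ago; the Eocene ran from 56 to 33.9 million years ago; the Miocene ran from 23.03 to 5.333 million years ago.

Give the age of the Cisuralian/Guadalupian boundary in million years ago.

The Cisuralian ends and the Guadalupian begins at 273.01 million years ago.

273.01 million years ago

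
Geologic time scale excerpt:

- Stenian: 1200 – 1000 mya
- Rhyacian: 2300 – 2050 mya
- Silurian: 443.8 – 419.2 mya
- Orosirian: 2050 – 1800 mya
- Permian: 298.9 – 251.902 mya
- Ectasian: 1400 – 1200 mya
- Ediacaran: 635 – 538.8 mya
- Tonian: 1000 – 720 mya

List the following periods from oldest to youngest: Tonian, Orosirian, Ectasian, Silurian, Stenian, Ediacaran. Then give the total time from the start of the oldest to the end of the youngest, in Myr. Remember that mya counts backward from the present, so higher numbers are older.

Start ages (Ma): Orosirian 2050, Ectasian 1400, Stenian 1200, Tonian 1000, Ediacaran 635, Silurian 443.8.
Ordered oldest to youngest: Orosirian, Ectasian, Stenian, Tonian, Ediacaran, Silurian.
Span = 2050 − 419.2 = 1630.8 Myr.

Orosirian, Ectasian, Stenian, Tonian, Ediacaran, Silurian; total span 1630.8 Myr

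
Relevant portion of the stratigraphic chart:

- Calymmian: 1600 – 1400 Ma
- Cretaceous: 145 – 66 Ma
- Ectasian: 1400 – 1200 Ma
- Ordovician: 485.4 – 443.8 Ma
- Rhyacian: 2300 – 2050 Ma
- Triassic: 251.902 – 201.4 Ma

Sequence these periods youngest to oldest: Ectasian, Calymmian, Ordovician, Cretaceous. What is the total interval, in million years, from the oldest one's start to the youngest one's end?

Start ages (Ma): Calymmian 1600, Ectasian 1400, Ordovician 485.4, Cretaceous 145.
Ordered youngest to oldest: Cretaceous, Ordovician, Ectasian, Calymmian.
Span = 1600 − 66 = 1534 Myr.

Cretaceous → Ordovician → Ectasian → Calymmian; total span 1534 Myr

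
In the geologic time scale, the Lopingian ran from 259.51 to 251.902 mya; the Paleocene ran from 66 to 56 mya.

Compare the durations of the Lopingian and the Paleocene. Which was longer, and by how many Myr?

Paleocene, by 2.392 million years

Lopingian: 259.51 − 251.902 = 7.608 Myr.
Paleocene: 66 − 56 = 10 Myr.
Difference: 10 − 7.608 = 2.392 Myr, so the Paleocene was longer.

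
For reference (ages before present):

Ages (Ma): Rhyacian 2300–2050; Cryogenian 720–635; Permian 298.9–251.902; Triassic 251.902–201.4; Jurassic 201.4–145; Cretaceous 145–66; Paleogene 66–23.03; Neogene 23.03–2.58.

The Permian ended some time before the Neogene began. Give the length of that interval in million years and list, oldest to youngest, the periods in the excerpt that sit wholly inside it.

228.872 million years; Triassic, Jurassic, Cretaceous, Paleogene

The Permian closes at 251.902 Ma and the Neogene opens at 23.03 Ma, so the interval is 251.902 − 23.03 = 228.872 Myr.
A period fits inside if it starts at or after 251.902 Ma and ends at or before 23.03 Ma; oldest first that gives Triassic, Jurassic, Cretaceous, Paleogene.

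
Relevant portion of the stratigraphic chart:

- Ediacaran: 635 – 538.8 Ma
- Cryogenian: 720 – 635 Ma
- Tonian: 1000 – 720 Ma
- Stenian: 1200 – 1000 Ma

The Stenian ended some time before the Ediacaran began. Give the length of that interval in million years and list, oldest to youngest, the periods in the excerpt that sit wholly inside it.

365 million years; Tonian, Cryogenian

The Stenian closes at 1000 Ma and the Ediacaran opens at 635 Ma, so the interval is 1000 − 635 = 365 Myr.
A period fits inside if it starts at or after 1000 Ma and ends at or before 635 Ma; oldest first that gives Tonian, Cryogenian.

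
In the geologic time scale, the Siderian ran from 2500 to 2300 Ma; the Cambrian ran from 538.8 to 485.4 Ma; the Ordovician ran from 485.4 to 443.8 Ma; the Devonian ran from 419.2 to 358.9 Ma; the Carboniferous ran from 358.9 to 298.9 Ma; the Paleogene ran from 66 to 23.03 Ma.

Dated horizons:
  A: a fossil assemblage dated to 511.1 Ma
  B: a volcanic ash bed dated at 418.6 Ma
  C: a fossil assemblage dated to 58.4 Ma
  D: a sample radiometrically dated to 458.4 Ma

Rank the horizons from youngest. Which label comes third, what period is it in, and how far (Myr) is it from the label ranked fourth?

Sorted youngest-first by Ma: C (58.4), B (418.6), D (458.4), A (511.1).
The third youngest is D at 458.4 Ma, which lies in 485.4–443.8 Ma: the Ordovician.
The fourth youngest is A at 511.1 Ma; separation = |458.4 − 511.1| = 52.7 Myr.

D, in the Ordovician; 52.7 million years to A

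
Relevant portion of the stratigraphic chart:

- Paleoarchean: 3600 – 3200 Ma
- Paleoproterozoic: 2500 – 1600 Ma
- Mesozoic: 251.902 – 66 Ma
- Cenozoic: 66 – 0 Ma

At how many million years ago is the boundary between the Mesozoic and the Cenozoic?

66 Ma

The Mesozoic ends and the Cenozoic begins at 66 Ma.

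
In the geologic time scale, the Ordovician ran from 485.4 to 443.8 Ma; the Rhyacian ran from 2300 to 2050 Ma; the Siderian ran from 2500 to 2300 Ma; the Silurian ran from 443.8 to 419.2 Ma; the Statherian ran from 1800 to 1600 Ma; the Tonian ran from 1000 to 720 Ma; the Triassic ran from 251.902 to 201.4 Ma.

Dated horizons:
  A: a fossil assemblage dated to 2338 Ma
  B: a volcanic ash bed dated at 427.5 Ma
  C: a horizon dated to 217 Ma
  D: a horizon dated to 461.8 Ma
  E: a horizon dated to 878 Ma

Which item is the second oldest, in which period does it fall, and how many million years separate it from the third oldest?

Sorted oldest-first by Ma: A (2338), E (878), D (461.8), B (427.5), C (217).
The second oldest is E at 878 Ma, which lies in 1000–720 Ma: the Tonian.
The third oldest is D at 461.8 Ma; separation = |878 − 461.8| = 416.2 Myr.

E, in the Tonian; 416.2 million years to D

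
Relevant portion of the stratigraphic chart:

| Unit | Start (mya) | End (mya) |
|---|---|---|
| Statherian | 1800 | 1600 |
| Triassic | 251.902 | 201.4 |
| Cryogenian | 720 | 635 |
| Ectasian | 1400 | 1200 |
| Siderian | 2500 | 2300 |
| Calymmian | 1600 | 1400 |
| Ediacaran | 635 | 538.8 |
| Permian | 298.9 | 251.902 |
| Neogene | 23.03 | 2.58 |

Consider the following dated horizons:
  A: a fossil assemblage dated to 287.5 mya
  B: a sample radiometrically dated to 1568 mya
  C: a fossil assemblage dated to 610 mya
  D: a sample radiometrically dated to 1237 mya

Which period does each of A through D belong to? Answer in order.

A — Permian; B — Calymmian; C — Ediacaran; D — Ectasian

A: 287.5 Ma lies in 298.9–251.902 Ma, so Permian.
B: 1568 Ma lies in 1600–1400 Ma, so Calymmian.
C: 610 Ma lies in 635–538.8 Ma, so Ediacaran.
D: 1237 Ma lies in 1400–1200 Ma, so Ectasian.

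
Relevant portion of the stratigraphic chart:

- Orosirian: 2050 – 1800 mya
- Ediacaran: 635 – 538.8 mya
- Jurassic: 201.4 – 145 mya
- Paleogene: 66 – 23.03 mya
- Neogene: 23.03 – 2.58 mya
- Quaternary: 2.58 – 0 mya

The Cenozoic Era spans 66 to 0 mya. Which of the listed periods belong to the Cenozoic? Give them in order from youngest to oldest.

Periods with both bounds inside 66–0 Ma: Quaternary (2.58–0), Neogene (23.03–2.58), Paleogene (66–23.03).

Quaternary, Neogene, Paleogene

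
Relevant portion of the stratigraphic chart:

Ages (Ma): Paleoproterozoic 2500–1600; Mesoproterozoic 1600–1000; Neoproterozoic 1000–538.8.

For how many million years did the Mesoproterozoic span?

1600 − 1000 = 600 million years.

600 million years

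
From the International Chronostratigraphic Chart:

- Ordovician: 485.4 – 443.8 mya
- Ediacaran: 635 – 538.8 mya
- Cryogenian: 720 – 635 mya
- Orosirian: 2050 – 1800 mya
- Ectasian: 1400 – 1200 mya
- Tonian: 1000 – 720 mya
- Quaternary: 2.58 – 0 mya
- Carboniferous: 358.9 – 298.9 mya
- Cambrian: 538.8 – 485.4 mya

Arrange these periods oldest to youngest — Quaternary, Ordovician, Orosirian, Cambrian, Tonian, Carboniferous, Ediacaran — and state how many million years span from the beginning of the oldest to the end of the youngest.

Start ages (Ma): Orosirian 2050, Tonian 1000, Ediacaran 635, Cambrian 538.8, Ordovician 485.4, Carboniferous 358.9, Quaternary 2.58.
Ordered oldest to youngest: Orosirian, Tonian, Ediacaran, Cambrian, Ordovician, Carboniferous, Quaternary.
Span = 2050 − 0 = 2050 Myr.

Orosirian → Tonian → Ediacaran → Cambrian → Ordovician → Carboniferous → Quaternary; total span 2050 Myr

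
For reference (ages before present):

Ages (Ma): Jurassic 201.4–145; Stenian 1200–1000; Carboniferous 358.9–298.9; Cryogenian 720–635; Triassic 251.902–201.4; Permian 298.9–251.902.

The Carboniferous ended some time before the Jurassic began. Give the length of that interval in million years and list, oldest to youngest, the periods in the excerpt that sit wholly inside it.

97.5 million years; Permian, Triassic

The Carboniferous closes at 298.9 Ma and the Jurassic opens at 201.4 Ma, so the interval is 298.9 − 201.4 = 97.5 Myr.
A period fits inside if it starts at or after 298.9 Ma and ends at or before 201.4 Ma; oldest first that gives Permian, Triassic.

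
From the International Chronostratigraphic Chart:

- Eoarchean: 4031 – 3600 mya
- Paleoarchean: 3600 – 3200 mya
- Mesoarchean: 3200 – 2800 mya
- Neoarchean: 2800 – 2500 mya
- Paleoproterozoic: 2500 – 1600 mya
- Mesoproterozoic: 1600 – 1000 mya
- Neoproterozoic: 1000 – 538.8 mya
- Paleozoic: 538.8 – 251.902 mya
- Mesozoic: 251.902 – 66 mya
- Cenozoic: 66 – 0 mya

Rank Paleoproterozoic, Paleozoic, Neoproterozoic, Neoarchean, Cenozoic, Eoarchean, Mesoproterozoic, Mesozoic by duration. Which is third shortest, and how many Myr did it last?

Paleozoic, 286.898 million years

Start − end for each: Paleoproterozoic 2500 − 1600 = 900; Paleozoic 538.8 − 251.902 = 286.898; Neoproterozoic 1000 − 538.8 = 461.2; Neoarchean 2800 − 2500 = 300; Cenozoic 66 − 0 = 66; Eoarchean 4031 − 3600 = 431; Mesoproterozoic 1600 − 1000 = 600; Mesozoic 251.902 − 66 = 185.902.
Ranking these from shortest: Cenozoic < Mesozoic < Paleozoic < Neoarchean < Eoarchean < Neoproterozoic < Mesoproterozoic < Paleoproterozoic.
Position 3 in that ranking is Paleozoic, which lasted 286.898 Myr.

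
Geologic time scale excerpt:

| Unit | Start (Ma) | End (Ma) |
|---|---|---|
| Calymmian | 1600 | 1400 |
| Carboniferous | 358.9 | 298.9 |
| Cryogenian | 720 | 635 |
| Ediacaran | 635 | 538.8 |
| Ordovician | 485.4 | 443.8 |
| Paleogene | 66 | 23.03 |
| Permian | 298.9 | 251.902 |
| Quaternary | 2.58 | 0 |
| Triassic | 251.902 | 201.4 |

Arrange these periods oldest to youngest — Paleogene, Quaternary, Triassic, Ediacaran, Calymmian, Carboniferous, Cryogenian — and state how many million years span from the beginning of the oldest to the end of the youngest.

From the excerpt: Paleogene 66–23.03; Quaternary 2.58–0; Triassic 251.902–201.4; Ediacaran 635–538.8; Calymmian 1600–1400; Carboniferous 358.9–298.9; Cryogenian 720–635 (Ma).
Larger Ma is earlier, so the oldest is Calymmian and the youngest is Quaternary; oldest to youngest: Calymmian, Cryogenian, Ediacaran, Carboniferous, Triassic, Paleogene, Quaternary.
Oldest start 1600 minus youngest end 0 gives 1600 Myr overall.

Calymmian → Cryogenian → Ediacaran → Carboniferous → Triassic → Paleogene → Quaternary; total span 1600 Myr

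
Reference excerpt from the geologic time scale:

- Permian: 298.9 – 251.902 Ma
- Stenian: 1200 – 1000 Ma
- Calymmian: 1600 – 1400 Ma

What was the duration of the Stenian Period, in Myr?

1200 − 1000 = 200 million years.

200 million years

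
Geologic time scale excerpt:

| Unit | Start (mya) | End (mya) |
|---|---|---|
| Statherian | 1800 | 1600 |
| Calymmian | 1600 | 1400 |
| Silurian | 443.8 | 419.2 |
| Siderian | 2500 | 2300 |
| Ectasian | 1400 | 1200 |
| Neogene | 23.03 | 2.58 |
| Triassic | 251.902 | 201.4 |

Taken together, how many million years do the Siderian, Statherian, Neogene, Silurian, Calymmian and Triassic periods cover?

Duration is start − end for each: (2500 − 2300) + (1800 − 1600) + (23.03 − 2.58) + (443.8 − 419.2) + (1600 − 1400) + (251.902 − 201.4).
That is 200 + 200 + 20.45 + 24.6 + 200 + 50.502, which totals 695.552 million years.

695.552 million years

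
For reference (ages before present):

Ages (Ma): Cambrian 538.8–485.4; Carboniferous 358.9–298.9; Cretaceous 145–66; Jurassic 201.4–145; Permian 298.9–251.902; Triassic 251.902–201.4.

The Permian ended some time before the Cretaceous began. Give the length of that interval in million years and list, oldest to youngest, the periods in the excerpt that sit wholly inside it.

106.902 million years; Triassic, Jurassic

End of Permian = 251.902 Ma; start of Cretaceous = 145 Ma.
Gap = 251.902 − 145 = 106.902 Myr.
Periods wholly inside 251.902–145 Ma: Triassic (251.902–201.4), Jurassic (201.4–145).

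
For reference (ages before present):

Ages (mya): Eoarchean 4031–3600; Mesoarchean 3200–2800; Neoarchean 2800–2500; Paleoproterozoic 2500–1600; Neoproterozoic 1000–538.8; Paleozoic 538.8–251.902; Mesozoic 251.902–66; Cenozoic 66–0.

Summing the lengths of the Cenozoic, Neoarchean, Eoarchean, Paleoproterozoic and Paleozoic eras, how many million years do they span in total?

Each duration: Cenozoic = 66; Neoarchean = 300; Eoarchean = 431; Paleoproterozoic = 900; Paleozoic = 286.898.
Sum: 66 + 300 + 431 + 900 + 286.898 = 1983.898 Myr.

1983.898 million years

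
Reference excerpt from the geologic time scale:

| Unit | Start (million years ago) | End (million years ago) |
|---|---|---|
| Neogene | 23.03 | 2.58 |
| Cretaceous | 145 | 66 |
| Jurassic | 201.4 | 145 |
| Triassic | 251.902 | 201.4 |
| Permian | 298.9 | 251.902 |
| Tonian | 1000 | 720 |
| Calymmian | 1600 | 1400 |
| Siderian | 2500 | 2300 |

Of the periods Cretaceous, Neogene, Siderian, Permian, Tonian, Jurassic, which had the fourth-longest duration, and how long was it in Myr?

Jurassic, 56.4 million years

Durations: Cretaceous 79; Neogene 20.45; Siderian 200; Permian 46.998; Tonian 280; Jurassic 56.4 Myr.
Sorted longest-first: Tonian (280), Siderian (200), Cretaceous (79), Jurassic (56.4), Permian (46.998), Neogene (20.45).
The fourth longest is Jurassic at 56.4 Myr.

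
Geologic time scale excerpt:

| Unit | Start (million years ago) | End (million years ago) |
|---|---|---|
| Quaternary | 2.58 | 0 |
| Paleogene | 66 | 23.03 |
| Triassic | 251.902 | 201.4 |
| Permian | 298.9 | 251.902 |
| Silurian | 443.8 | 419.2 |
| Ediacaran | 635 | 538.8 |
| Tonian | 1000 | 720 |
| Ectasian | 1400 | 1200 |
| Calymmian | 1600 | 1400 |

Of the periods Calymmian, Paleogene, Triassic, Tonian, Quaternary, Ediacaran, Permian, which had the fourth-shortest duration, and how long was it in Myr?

Triassic, 50.502 million years

Durations: Calymmian 200; Paleogene 42.97; Triassic 50.502; Tonian 280; Quaternary 2.58; Ediacaran 96.2; Permian 46.998 Myr.
Sorted shortest-first: Quaternary (2.58), Paleogene (42.97), Permian (46.998), Triassic (50.502), Ediacaran (96.2), Calymmian (200), Tonian (280).
The fourth shortest is Triassic at 50.502 Myr.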